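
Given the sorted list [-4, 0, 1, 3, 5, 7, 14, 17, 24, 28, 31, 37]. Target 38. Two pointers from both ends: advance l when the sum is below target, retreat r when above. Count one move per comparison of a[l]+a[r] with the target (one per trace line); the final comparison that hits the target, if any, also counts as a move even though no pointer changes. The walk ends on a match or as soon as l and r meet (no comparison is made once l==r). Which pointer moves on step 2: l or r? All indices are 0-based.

l

[0,11] -4+37=33 <38 → l++
[1,11] 0+37=37 <38 → l++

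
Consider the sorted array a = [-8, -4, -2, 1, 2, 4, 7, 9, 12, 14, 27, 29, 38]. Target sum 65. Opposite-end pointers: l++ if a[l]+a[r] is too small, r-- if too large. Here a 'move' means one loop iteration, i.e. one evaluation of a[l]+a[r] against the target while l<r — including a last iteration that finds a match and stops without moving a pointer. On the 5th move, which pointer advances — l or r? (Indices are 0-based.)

l

l=0 r=12: -8+38=30 <65, l++
l=1 r=12: -4+38=34 <65, l++
l=2 r=12: -2+38=36 <65, l++
l=3 r=12: 1+38=39 <65, l++
l=4 r=12: 2+38=40 <65, l++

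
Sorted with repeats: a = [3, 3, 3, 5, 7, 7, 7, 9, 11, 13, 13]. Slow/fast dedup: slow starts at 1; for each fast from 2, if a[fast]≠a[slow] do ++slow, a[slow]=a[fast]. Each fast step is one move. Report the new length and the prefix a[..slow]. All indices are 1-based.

length 6; prefix = [3, 5, 7, 9, 11, 13]

slow=1 fast=2: a[fast]=3=a[slow] dup, fast++
slow=1 fast=3: a[fast]=3=a[slow] dup, fast++
slow=1 fast=4: a[fast]=5≠a[slow]=3 write a[2]=5, slow++,fast++
slow=2 fast=5: a[fast]=7≠a[slow]=5 write a[3]=7, slow++,fast++
slow=3 fast=6: a[fast]=7=a[slow] dup, fast++
slow=3 fast=7: a[fast]=7=a[slow] dup, fast++
slow=3 fast=8: a[fast]=9≠a[slow]=7 write a[4]=9, slow++,fast++
slow=4 fast=9: a[fast]=11≠a[slow]=9 write a[5]=11, slow++,fast++
slow=5 fast=10: a[fast]=13≠a[slow]=11 write a[6]=13, slow++,fast++
slow=6 fast=11: a[fast]=13=a[slow] dup, fast++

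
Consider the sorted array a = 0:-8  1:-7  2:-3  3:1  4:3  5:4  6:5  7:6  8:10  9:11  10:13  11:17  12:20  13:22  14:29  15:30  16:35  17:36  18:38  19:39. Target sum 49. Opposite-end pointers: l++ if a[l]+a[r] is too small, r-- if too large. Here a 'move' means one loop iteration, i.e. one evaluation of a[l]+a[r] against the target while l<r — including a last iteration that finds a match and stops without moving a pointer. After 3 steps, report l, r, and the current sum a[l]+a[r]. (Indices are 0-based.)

[0,19] -8+39=31 <49 → l++
[1,19] -7+39=32 <49 → l++
[2,19] -3+39=36 <49 → l++

l=3, r=19, sum=40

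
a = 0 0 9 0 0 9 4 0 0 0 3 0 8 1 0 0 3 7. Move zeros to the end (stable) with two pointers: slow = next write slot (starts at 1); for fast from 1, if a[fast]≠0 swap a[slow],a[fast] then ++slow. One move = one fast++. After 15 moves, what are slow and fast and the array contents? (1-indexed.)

(s=1,f=1) a[fast]=0 → fast++
(s=1,f=2) a[fast]=0 → fast++
(s=1,f=3) a[fast]=9≠0 swap→a[1]=9 → slow++,fast++
(s=2,f=4) a[fast]=0 → fast++
(s=2,f=5) a[fast]=0 → fast++
(s=2,f=6) a[fast]=9≠0 swap→a[2]=9 → slow++,fast++
(s=3,f=7) a[fast]=4≠0 swap→a[3]=4 → slow++,fast++
(s=4,f=8) a[fast]=0 → fast++
(s=4,f=9) a[fast]=0 → fast++
(s=4,f=10) a[fast]=0 → fast++
(s=4,f=11) a[fast]=3≠0 swap→a[4]=3 → slow++,fast++
(s=5,f=12) a[fast]=0 → fast++
(s=5,f=13) a[fast]=8≠0 swap→a[5]=8 → slow++,fast++
(s=6,f=14) a[fast]=1≠0 swap→a[6]=1 → slow++,fast++
(s=7,f=15) a[fast]=0 → fast++

slow=7, fast=16, a=[9, 9, 4, 3, 8, 1, 0, 0, 0, 0, 0, 0, 0, 0, 0, 0, 3, 7]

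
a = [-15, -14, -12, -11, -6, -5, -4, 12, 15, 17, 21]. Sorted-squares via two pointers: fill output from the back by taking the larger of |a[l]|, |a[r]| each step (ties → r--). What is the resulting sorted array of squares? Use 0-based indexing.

[16, 25, 36, 121, 144, 144, 196, 225, 225, 289, 441]

[0,10] |-15|<=|21| out[10]=441 → r--
[0,9] |-15|<=|17| out[9]=289 → r--
[0,8] |-15|<=|15| out[8]=225 → r--
[0,7] |-15|>|12| out[7]=225 → l++
[1,7] |-14|>|12| out[6]=196 → l++
[2,7] |-12|<=|12| out[5]=144 → r--
[2,6] |-12|>|-4| out[4]=144 → l++
[3,6] |-11|>|-4| out[3]=121 → l++
[4,6] |-6|>|-4| out[2]=36 → l++
[5,6] |-5|>|-4| out[1]=25 → l++
[6,6] |-4|<=|-4| out[0]=16 → r--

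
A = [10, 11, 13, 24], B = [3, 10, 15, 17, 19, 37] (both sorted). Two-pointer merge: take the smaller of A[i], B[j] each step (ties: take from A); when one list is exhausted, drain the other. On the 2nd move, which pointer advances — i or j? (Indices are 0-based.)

i

i=0 j=0: A[i]=10>B[j]=3 take 3, j++
i=0 j=1: A[i]=10<=B[j]=10 take 10, i++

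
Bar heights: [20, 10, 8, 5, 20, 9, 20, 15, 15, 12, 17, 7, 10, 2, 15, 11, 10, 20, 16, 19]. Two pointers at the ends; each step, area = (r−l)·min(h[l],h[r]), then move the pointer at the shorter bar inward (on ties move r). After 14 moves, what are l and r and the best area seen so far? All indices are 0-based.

l=0 r=19: min(20,19)*19=361 best=361 *, r--
l=0 r=18: min(20,16)*18=288 best=361, r--
l=0 r=17: min(20,20)*17=340 best=361, r--
l=0 r=16: min(20,10)*16=160 best=361, r--
l=0 r=15: min(20,11)*15=165 best=361, r--
l=0 r=14: min(20,15)*14=210 best=361, r--
l=0 r=13: min(20,2)*13=26 best=361, r--
l=0 r=12: min(20,10)*12=120 best=361, r--
l=0 r=11: min(20,7)*11=77 best=361, r--
l=0 r=10: min(20,17)*10=170 best=361, r--
l=0 r=9: min(20,12)*9=108 best=361, r--
l=0 r=8: min(20,15)*8=120 best=361, r--
l=0 r=7: min(20,15)*7=105 best=361, r--
l=0 r=6: min(20,20)*6=120 best=361, r--

l=0, r=5, best area=361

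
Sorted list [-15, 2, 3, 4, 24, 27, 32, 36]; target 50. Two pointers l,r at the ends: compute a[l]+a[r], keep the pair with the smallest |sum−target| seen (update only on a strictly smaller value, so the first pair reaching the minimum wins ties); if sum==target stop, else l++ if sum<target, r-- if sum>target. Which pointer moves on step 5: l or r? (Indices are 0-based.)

r

l=0 r=7: -15+36=21 d=29 *, l++
l=1 r=7: 2+36=38 d=12 *, l++
l=2 r=7: 3+36=39 d=11 *, l++
l=3 r=7: 4+36=40 d=10 *, l++
l=4 r=7: 24+36=60 d=10, r--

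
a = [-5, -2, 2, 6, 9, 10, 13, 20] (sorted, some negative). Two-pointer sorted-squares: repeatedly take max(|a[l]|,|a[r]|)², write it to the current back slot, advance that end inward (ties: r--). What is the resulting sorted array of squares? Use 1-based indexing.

[4, 4, 25, 36, 81, 100, 169, 400]

[1,8] |-5|<=|20| out[8]=400 → r--
[1,7] |-5|<=|13| out[7]=169 → r--
[1,6] |-5|<=|10| out[6]=100 → r--
[1,5] |-5|<=|9| out[5]=81 → r--
[1,4] |-5|<=|6| out[4]=36 → r--
[1,3] |-5|>|2| out[3]=25 → l++
[2,3] |-2|<=|2| out[2]=4 → r--
[2,2] |-2|<=|-2| out[1]=4 → r--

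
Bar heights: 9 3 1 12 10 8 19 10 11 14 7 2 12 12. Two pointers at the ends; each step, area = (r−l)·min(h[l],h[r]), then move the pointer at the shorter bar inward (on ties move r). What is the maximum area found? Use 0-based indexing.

max area = 120

l=0 r=13: min(9,12)*13=117 best=117 *, l++
l=1 r=13: min(3,12)*12=36 best=117, l++
l=2 r=13: min(1,12)*11=11 best=117, l++
l=3 r=13: min(12,12)*10=120 best=120 *, r--
l=3 r=12: min(12,12)*9=108 best=120, r--
l=3 r=11: min(12,2)*8=16 best=120, r--
l=3 r=10: min(12,7)*7=49 best=120, r--
l=3 r=9: min(12,14)*6=72 best=120, l++
l=4 r=9: min(10,14)*5=50 best=120, l++
l=5 r=9: min(8,14)*4=32 best=120, l++
l=6 r=9: min(19,14)*3=42 best=120, r--
l=6 r=8: min(19,11)*2=22 best=120, r--
l=6 r=7: min(19,10)*1=10 best=120, r--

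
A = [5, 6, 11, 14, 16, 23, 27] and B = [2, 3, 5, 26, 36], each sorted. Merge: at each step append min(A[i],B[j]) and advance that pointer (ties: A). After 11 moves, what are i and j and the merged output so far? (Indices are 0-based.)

i=7, j=4, merged so far=[2, 3, 5, 5, 6, 11, 14, 16, 23, 26, 27]

i=0 j=0: A[i]=5>B[j]=2 take 2, j++
i=0 j=1: A[i]=5>B[j]=3 take 3, j++
i=0 j=2: A[i]=5<=B[j]=5 take 5, i++
i=1 j=2: A[i]=6>B[j]=5 take 5, j++
i=1 j=3: A[i]=6<=B[j]=26 take 6, i++
i=2 j=3: A[i]=11<=B[j]=26 take 11, i++
i=3 j=3: A[i]=14<=B[j]=26 take 14, i++
i=4 j=3: A[i]=16<=B[j]=26 take 16, i++
i=5 j=3: A[i]=23<=B[j]=26 take 23, i++
i=6 j=3: A[i]=27>B[j]=26 take 26, j++
i=6 j=4: A[i]=27<=B[j]=36 take 27, i++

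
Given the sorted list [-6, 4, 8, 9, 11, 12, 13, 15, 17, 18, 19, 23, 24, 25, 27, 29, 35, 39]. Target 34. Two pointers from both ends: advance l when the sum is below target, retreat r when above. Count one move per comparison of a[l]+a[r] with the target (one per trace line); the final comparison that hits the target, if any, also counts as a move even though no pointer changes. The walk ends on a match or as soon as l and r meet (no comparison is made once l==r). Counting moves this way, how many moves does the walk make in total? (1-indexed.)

[1,18] -6+39=33 <34 → l++
[2,18] 4+39=43 >34 → r--
[2,17] 4+35=39 >34 → r--
[2,16] 4+29=33 <34 → l++
[3,16] 8+29=37 >34 → r--
[3,15] 8+27=35 >34 → r--
[3,14] 8+25=33 <34 → l++
[4,14] 9+25=34 → found

8 moves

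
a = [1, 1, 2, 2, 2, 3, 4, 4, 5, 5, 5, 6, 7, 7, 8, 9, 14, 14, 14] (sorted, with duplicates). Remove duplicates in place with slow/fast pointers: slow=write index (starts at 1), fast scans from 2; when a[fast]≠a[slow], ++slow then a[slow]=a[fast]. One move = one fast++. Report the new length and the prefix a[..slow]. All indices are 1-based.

length 10; prefix = [1, 2, 3, 4, 5, 6, 7, 8, 9, 14]

slow=1 fast=2: a[fast]=1=a[slow] dup, fast++
slow=1 fast=3: a[fast]=2≠a[slow]=1 write a[2]=2, slow++,fast++
slow=2 fast=4: a[fast]=2=a[slow] dup, fast++
slow=2 fast=5: a[fast]=2=a[slow] dup, fast++
slow=2 fast=6: a[fast]=3≠a[slow]=2 write a[3]=3, slow++,fast++
slow=3 fast=7: a[fast]=4≠a[slow]=3 write a[4]=4, slow++,fast++
slow=4 fast=8: a[fast]=4=a[slow] dup, fast++
slow=4 fast=9: a[fast]=5≠a[slow]=4 write a[5]=5, slow++,fast++
slow=5 fast=10: a[fast]=5=a[slow] dup, fast++
slow=5 fast=11: a[fast]=5=a[slow] dup, fast++
slow=5 fast=12: a[fast]=6≠a[slow]=5 write a[6]=6, slow++,fast++
slow=6 fast=13: a[fast]=7≠a[slow]=6 write a[7]=7, slow++,fast++
slow=7 fast=14: a[fast]=7=a[slow] dup, fast++
slow=7 fast=15: a[fast]=8≠a[slow]=7 write a[8]=8, slow++,fast++
slow=8 fast=16: a[fast]=9≠a[slow]=8 write a[9]=9, slow++,fast++
slow=9 fast=17: a[fast]=14≠a[slow]=9 write a[10]=14, slow++,fast++
slow=10 fast=18: a[fast]=14=a[slow] dup, fast++
slow=10 fast=19: a[fast]=14=a[slow] dup, fast++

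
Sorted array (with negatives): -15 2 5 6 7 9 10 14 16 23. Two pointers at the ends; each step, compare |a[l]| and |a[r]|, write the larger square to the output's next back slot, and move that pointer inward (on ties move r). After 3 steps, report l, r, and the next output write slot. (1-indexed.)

l=1 r=10: |-15|<=|23| out[10]=529, r--
l=1 r=9: |-15|<=|16| out[9]=256, r--
l=1 r=8: |-15|>|14| out[8]=225, l++

l=2, r=8, next write slot=7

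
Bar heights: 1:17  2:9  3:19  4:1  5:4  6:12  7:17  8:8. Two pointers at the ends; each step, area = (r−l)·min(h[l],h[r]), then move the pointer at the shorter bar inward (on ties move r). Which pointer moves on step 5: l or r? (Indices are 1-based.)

r

l=1 r=8: min(17,8)*7=56 best=56 *, r--
l=1 r=7: min(17,17)*6=102 best=102 *, r--
l=1 r=6: min(17,12)*5=60 best=102, r--
l=1 r=5: min(17,4)*4=16 best=102, r--
l=1 r=4: min(17,1)*3=3 best=102, r--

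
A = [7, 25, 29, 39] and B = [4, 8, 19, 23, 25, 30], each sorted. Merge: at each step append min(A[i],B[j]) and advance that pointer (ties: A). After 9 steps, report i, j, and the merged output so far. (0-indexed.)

i=0 j=0: A[i]=7>B[j]=4 take 4, j++
i=0 j=1: A[i]=7<=B[j]=8 take 7, i++
i=1 j=1: A[i]=25>B[j]=8 take 8, j++
i=1 j=2: A[i]=25>B[j]=19 take 19, j++
i=1 j=3: A[i]=25>B[j]=23 take 23, j++
i=1 j=4: A[i]=25<=B[j]=25 take 25, i++
i=2 j=4: A[i]=29>B[j]=25 take 25, j++
i=2 j=5: A[i]=29<=B[j]=30 take 29, i++
i=3 j=5: A[i]=39>B[j]=30 take 30, j++

i=3, j=6, merged so far=[4, 7, 8, 19, 23, 25, 25, 29, 30]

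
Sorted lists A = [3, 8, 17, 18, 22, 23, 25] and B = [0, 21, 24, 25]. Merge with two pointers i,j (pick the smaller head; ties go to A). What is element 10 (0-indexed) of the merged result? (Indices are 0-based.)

i=0 j=0: A[i]=3>B[j]=0 take 0, j++
i=0 j=1: A[i]=3<=B[j]=21 take 3, i++
i=1 j=1: A[i]=8<=B[j]=21 take 8, i++
i=2 j=1: A[i]=17<=B[j]=21 take 17, i++
i=3 j=1: A[i]=18<=B[j]=21 take 18, i++
i=4 j=1: A[i]=22>B[j]=21 take 21, j++
i=4 j=2: A[i]=22<=B[j]=24 take 22, i++
i=5 j=2: A[i]=23<=B[j]=24 take 23, i++
i=6 j=2: A[i]=25>B[j]=24 take 24, j++
i=6 j=3: A[i]=25<=B[j]=25 take 25, i++
i=7 j=3: A done, take B[j]=25, j++

merged[10] = 25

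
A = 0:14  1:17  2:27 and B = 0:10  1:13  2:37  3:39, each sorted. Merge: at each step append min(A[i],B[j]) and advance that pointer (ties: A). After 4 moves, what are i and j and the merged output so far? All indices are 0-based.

[i=0,j=0] A[i]=14>B[j]=10 take 10 → j++
[i=0,j=1] A[i]=14>B[j]=13 take 13 → j++
[i=0,j=2] A[i]=14<=B[j]=37 take 14 → i++
[i=1,j=2] A[i]=17<=B[j]=37 take 17 → i++

i=2, j=2, merged so far=[10, 13, 14, 17]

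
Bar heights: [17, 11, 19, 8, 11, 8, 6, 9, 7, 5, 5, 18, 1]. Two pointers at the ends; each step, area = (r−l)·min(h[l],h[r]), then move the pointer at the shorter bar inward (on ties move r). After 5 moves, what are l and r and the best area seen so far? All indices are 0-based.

[0,12] min(17,1)*12=12 best=12 * → r--
[0,11] min(17,18)*11=187 best=187 * → l++
[1,11] min(11,18)*10=110 best=187 → l++
[2,11] min(19,18)*9=162 best=187 → r--
[2,10] min(19,5)*8=40 best=187 → r--

l=2, r=9, best area=187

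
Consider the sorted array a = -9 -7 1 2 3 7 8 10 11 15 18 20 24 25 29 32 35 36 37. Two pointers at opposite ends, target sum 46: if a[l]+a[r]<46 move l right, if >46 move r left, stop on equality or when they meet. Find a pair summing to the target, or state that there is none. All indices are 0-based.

(10, 36)

[0,18] -9+37=28 <46 → l++
[1,18] -7+37=30 <46 → l++
[2,18] 1+37=38 <46 → l++
[3,18] 2+37=39 <46 → l++
[4,18] 3+37=40 <46 → l++
[5,18] 7+37=44 <46 → l++
[6,18] 8+37=45 <46 → l++
[7,18] 10+37=47 >46 → r--
[7,17] 10+36=46 → found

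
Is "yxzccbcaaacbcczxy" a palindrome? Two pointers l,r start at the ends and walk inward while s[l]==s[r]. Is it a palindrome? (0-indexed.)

palindrome

[0,16] 'y'=='y' → l++,r--
[1,15] 'x'=='x' → l++,r--
[2,14] 'z'=='z' → l++,r--
[3,13] 'c'=='c' → l++,r--
[4,12] 'c'=='c' → l++,r--
[5,11] 'b'=='b' → l++,r--
[6,10] 'c'=='c' → l++,r--
[7,9] 'a'=='a' → l++,r--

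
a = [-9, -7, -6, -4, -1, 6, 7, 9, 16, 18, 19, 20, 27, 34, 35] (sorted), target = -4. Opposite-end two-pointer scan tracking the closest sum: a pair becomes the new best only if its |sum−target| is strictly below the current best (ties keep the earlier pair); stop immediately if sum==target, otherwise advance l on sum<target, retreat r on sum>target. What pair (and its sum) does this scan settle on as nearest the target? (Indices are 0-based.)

l=0 r=14: -9+35=26 d=30 *, r--
l=0 r=13: -9+34=25 d=29 *, r--
l=0 r=12: -9+27=18 d=22 *, r--
l=0 r=11: -9+20=11 d=15 *, r--
l=0 r=10: -9+19=10 d=14 *, r--
l=0 r=9: -9+18=9 d=13 *, r--
l=0 r=8: -9+16=7 d=11 *, r--
l=0 r=7: -9+9=0 d=4 *, r--
l=0 r=6: -9+7=-2 d=2 *, r--
l=0 r=5: -9+6=-3 d=1 *, r--
l=0 r=4: -9+-1=-10 d=6, l++
l=1 r=4: -7+-1=-8 d=4, l++
l=2 r=4: -6+-1=-7 d=3, l++
l=3 r=4: -4+-1=-5 d=1, l++

pair (-9, 6) with sum -3 (|Δ|=1)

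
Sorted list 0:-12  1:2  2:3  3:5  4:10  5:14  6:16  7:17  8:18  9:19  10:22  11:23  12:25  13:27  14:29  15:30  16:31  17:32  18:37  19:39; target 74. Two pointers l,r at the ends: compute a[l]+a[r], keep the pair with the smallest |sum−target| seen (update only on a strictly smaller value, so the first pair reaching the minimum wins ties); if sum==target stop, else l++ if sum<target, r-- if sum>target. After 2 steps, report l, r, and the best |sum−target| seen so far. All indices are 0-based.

l=2, r=19, best |Δ|=33

l=0 r=19: -12+39=27 d=47 *, l++
l=1 r=19: 2+39=41 d=33 *, l++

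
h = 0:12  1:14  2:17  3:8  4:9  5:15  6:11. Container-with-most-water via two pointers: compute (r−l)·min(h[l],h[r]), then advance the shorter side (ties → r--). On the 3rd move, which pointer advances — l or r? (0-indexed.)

[0,6] min(12,11)*6=66 best=66 * → r--
[0,5] min(12,15)*5=60 best=66 → l++
[1,5] min(14,15)*4=56 best=66 → l++

l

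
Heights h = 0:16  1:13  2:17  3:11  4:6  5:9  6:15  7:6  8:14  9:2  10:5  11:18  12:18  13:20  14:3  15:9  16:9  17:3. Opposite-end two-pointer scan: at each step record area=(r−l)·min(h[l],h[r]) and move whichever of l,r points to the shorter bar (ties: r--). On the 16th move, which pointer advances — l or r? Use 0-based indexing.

l

[0,17] min(16,3)*17=51 best=51 * → r--
[0,16] min(16,9)*16=144 best=144 * → r--
[0,15] min(16,9)*15=135 best=144 → r--
[0,14] min(16,3)*14=42 best=144 → r--
[0,13] min(16,20)*13=208 best=208 * → l++
[1,13] min(13,20)*12=156 best=208 → l++
[2,13] min(17,20)*11=187 best=208 → l++
[3,13] min(11,20)*10=110 best=208 → l++
[4,13] min(6,20)*9=54 best=208 → l++
[5,13] min(9,20)*8=72 best=208 → l++
[6,13] min(15,20)*7=105 best=208 → l++
[7,13] min(6,20)*6=36 best=208 → l++
[8,13] min(14,20)*5=70 best=208 → l++
[9,13] min(2,20)*4=8 best=208 → l++
[10,13] min(5,20)*3=15 best=208 → l++
[11,13] min(18,20)*2=36 best=208 → l++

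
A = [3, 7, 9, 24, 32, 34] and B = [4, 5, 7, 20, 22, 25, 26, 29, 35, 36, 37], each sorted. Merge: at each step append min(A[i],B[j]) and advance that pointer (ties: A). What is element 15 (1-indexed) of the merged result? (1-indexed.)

merged[15] = 35

i=1 j=1: A[i]=3<=B[j]=4 take 3, i++
i=2 j=1: A[i]=7>B[j]=4 take 4, j++
i=2 j=2: A[i]=7>B[j]=5 take 5, j++
i=2 j=3: A[i]=7<=B[j]=7 take 7, i++
i=3 j=3: A[i]=9>B[j]=7 take 7, j++
i=3 j=4: A[i]=9<=B[j]=20 take 9, i++
i=4 j=4: A[i]=24>B[j]=20 take 20, j++
i=4 j=5: A[i]=24>B[j]=22 take 22, j++
i=4 j=6: A[i]=24<=B[j]=25 take 24, i++
i=5 j=6: A[i]=32>B[j]=25 take 25, j++
i=5 j=7: A[i]=32>B[j]=26 take 26, j++
i=5 j=8: A[i]=32>B[j]=29 take 29, j++
i=5 j=9: A[i]=32<=B[j]=35 take 32, i++
i=6 j=9: A[i]=34<=B[j]=35 take 34, i++
i=7 j=9: A done, take B[j]=35, j++
i=7 j=10: A done, take B[j]=36, j++
i=7 j=11: A done, take B[j]=37, j++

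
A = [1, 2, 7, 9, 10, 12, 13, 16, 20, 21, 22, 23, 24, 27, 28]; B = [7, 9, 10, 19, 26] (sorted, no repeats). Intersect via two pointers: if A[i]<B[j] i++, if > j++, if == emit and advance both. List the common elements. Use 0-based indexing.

intersection = [7, 9, 10]

[i=0,j=0] 1<7 → i++
[i=1,j=0] 2<7 → i++
[i=2,j=0] 7==7 emit → i++,j++
[i=3,j=1] 9==9 emit → i++,j++
[i=4,j=2] 10==10 emit → i++,j++
[i=5,j=3] 12<19 → i++
[i=6,j=3] 13<19 → i++
[i=7,j=3] 16<19 → i++
[i=8,j=3] 20>19 → j++
[i=8,j=4] 20<26 → i++
[i=9,j=4] 21<26 → i++
[i=10,j=4] 22<26 → i++
[i=11,j=4] 23<26 → i++
[i=12,j=4] 24<26 → i++
[i=13,j=4] 27>26 → j++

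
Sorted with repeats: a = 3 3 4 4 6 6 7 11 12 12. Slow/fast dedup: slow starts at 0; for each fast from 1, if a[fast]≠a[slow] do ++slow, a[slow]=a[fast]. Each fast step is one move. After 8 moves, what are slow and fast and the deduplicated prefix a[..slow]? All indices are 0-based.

(s=0,f=1) a[fast]=3=a[slow] dup → fast++
(s=0,f=2) a[fast]=4≠a[slow]=3 write a[1]=4 → slow++,fast++
(s=1,f=3) a[fast]=4=a[slow] dup → fast++
(s=1,f=4) a[fast]=6≠a[slow]=4 write a[2]=6 → slow++,fast++
(s=2,f=5) a[fast]=6=a[slow] dup → fast++
(s=2,f=6) a[fast]=7≠a[slow]=6 write a[3]=7 → slow++,fast++
(s=3,f=7) a[fast]=11≠a[slow]=7 write a[4]=11 → slow++,fast++
(s=4,f=8) a[fast]=12≠a[slow]=11 write a[5]=12 → slow++,fast++

slow=5, fast=9, prefix=[3, 4, 6, 7, 11, 12]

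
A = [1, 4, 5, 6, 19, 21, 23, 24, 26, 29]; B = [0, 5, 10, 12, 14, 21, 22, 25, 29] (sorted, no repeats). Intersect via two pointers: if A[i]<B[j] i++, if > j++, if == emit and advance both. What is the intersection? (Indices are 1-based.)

[i=1,j=1] 1>0 → j++
[i=1,j=2] 1<5 → i++
[i=2,j=2] 4<5 → i++
[i=3,j=2] 5==5 emit → i++,j++
[i=4,j=3] 6<10 → i++
[i=5,j=3] 19>10 → j++
[i=5,j=4] 19>12 → j++
[i=5,j=5] 19>14 → j++
[i=5,j=6] 19<21 → i++
[i=6,j=6] 21==21 emit → i++,j++
[i=7,j=7] 23>22 → j++
[i=7,j=8] 23<25 → i++
[i=8,j=8] 24<25 → i++
[i=9,j=8] 26>25 → j++
[i=9,j=9] 26<29 → i++
[i=10,j=9] 29==29 emit → i++,j++

intersection = [5, 21, 29]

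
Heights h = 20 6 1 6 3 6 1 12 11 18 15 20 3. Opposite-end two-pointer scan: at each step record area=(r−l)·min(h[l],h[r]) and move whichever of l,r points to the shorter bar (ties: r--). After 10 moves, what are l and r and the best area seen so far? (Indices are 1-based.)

l=1 r=13: min(20,3)*12=36 best=36 *, r--
l=1 r=12: min(20,20)*11=220 best=220 *, r--
l=1 r=11: min(20,15)*10=150 best=220, r--
l=1 r=10: min(20,18)*9=162 best=220, r--
l=1 r=9: min(20,11)*8=88 best=220, r--
l=1 r=8: min(20,12)*7=84 best=220, r--
l=1 r=7: min(20,1)*6=6 best=220, r--
l=1 r=6: min(20,6)*5=30 best=220, r--
l=1 r=5: min(20,3)*4=12 best=220, r--
l=1 r=4: min(20,6)*3=18 best=220, r--

l=1, r=3, best area=220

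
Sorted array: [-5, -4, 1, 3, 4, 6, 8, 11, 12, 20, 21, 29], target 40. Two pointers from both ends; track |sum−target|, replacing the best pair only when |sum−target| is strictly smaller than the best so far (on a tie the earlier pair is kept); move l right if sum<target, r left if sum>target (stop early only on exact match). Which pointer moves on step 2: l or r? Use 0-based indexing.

l=0 r=11: -5+29=24 d=16 *, l++
l=1 r=11: -4+29=25 d=15 *, l++

l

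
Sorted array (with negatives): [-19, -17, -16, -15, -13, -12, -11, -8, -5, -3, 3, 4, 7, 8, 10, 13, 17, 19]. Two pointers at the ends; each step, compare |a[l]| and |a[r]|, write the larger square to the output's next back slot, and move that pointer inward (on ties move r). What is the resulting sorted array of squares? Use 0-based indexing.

[0,17] |-19|<=|19| out[17]=361 → r--
[0,16] |-19|>|17| out[16]=361 → l++
[1,16] |-17|<=|17| out[15]=289 → r--
[1,15] |-17|>|13| out[14]=289 → l++
[2,15] |-16|>|13| out[13]=256 → l++
[3,15] |-15|>|13| out[12]=225 → l++
[4,15] |-13|<=|13| out[11]=169 → r--
[4,14] |-13|>|10| out[10]=169 → l++
[5,14] |-12|>|10| out[9]=144 → l++
[6,14] |-11|>|10| out[8]=121 → l++
[7,14] |-8|<=|10| out[7]=100 → r--
[7,13] |-8|<=|8| out[6]=64 → r--
[7,12] |-8|>|7| out[5]=64 → l++
[8,12] |-5|<=|7| out[4]=49 → r--
[8,11] |-5|>|4| out[3]=25 → l++
[9,11] |-3|<=|4| out[2]=16 → r--
[9,10] |-3|<=|3| out[1]=9 → r--
[9,9] |-3|<=|-3| out[0]=9 → r--

[9, 9, 16, 25, 49, 64, 64, 100, 121, 144, 169, 169, 225, 256, 289, 289, 361, 361]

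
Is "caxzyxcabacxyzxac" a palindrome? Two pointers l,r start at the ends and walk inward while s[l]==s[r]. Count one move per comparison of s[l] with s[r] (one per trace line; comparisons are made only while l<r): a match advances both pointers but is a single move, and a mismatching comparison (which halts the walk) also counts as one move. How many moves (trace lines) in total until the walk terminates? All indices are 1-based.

l=1 r=17: 'c'=='c', l++,r--
l=2 r=16: 'a'=='a', l++,r--
l=3 r=15: 'x'=='x', l++,r--
l=4 r=14: 'z'=='z', l++,r--
l=5 r=13: 'y'=='y', l++,r--
l=6 r=12: 'x'=='x', l++,r--
l=7 r=11: 'c'=='c', l++,r--
l=8 r=10: 'a'=='a', l++,r--

8 moves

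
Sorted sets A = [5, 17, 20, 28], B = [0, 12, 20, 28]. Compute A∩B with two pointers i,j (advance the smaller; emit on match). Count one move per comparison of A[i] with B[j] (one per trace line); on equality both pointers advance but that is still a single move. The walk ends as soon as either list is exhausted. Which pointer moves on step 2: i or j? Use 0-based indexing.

[i=0,j=0] 5>0 → j++
[i=0,j=1] 5<12 → i++

i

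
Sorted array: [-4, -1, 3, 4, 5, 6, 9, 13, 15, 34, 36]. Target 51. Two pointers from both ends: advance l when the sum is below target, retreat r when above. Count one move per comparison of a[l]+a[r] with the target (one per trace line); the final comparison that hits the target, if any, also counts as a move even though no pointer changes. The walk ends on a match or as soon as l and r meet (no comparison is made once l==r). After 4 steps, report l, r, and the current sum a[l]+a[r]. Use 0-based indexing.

l=4, r=10, sum=41

l=0 r=10: -4+36=32 <51, l++
l=1 r=10: -1+36=35 <51, l++
l=2 r=10: 3+36=39 <51, l++
l=3 r=10: 4+36=40 <51, l++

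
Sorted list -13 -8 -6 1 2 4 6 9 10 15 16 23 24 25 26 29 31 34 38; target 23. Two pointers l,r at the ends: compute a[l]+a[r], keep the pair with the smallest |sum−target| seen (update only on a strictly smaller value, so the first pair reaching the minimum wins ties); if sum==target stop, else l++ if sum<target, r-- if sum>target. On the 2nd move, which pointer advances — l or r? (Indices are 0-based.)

l=0 r=18: -13+38=25 d=2 *, r--
l=0 r=17: -13+34=21 d=2, l++

l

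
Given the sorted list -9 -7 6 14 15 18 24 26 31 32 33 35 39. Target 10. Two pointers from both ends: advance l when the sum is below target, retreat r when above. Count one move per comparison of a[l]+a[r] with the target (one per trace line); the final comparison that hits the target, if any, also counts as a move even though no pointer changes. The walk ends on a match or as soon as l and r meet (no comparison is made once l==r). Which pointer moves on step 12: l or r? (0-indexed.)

l=0 r=12: -9+39=30 >10, r--
l=0 r=11: -9+35=26 >10, r--
l=0 r=10: -9+33=24 >10, r--
l=0 r=9: -9+32=23 >10, r--
l=0 r=8: -9+31=22 >10, r--
l=0 r=7: -9+26=17 >10, r--
l=0 r=6: -9+24=15 >10, r--
l=0 r=5: -9+18=9 <10, l++
l=1 r=5: -7+18=11 >10, r--
l=1 r=4: -7+15=8 <10, l++
l=2 r=4: 6+15=21 >10, r--
l=2 r=3: 6+14=20 >10, r--

r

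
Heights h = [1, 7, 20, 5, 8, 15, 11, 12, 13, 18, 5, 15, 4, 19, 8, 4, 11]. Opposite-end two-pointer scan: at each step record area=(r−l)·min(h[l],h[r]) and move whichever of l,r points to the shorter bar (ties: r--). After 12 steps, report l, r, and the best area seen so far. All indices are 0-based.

l=0 r=16: min(1,11)*16=16 best=16 *, l++
l=1 r=16: min(7,11)*15=105 best=105 *, l++
l=2 r=16: min(20,11)*14=154 best=154 *, r--
l=2 r=15: min(20,4)*13=52 best=154, r--
l=2 r=14: min(20,8)*12=96 best=154, r--
l=2 r=13: min(20,19)*11=209 best=209 *, r--
l=2 r=12: min(20,4)*10=40 best=209, r--
l=2 r=11: min(20,15)*9=135 best=209, r--
l=2 r=10: min(20,5)*8=40 best=209, r--
l=2 r=9: min(20,18)*7=126 best=209, r--
l=2 r=8: min(20,13)*6=78 best=209, r--
l=2 r=7: min(20,12)*5=60 best=209, r--

l=2, r=6, best area=209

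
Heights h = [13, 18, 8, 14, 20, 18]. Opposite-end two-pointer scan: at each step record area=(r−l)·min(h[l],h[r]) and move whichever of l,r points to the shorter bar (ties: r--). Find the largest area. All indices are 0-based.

max area = 72

l=0 r=5: min(13,18)*5=65 best=65 *, l++
l=1 r=5: min(18,18)*4=72 best=72 *, r--
l=1 r=4: min(18,20)*3=54 best=72, l++
l=2 r=4: min(8,20)*2=16 best=72, l++
l=3 r=4: min(14,20)*1=14 best=72, l++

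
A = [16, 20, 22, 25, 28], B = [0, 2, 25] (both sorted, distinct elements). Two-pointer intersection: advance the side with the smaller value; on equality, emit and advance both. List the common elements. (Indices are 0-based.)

[i=0,j=0] 16>0 → j++
[i=0,j=1] 16>2 → j++
[i=0,j=2] 16<25 → i++
[i=1,j=2] 20<25 → i++
[i=2,j=2] 22<25 → i++
[i=3,j=2] 25==25 emit → i++,j++

intersection = [25]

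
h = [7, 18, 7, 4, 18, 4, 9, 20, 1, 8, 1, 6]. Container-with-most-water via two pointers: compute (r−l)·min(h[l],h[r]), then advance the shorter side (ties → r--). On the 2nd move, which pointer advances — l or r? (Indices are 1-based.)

l=1 r=12: min(7,6)*11=66 best=66 *, r--
l=1 r=11: min(7,1)*10=10 best=66, r--

r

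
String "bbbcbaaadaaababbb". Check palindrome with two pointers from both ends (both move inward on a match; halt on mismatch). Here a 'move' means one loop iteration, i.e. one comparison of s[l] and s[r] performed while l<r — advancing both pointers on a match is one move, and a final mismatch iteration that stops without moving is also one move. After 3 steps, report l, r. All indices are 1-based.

l=4, r=14

l=1 r=17: 'b'=='b', l++,r--
l=2 r=16: 'b'=='b', l++,r--
l=3 r=15: 'b'=='b', l++,r--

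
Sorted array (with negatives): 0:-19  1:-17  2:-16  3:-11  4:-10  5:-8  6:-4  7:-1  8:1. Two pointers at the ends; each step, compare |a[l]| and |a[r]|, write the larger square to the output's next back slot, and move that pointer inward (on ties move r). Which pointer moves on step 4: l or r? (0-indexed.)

l=0 r=8: |-19|>|1| out[8]=361, l++
l=1 r=8: |-17|>|1| out[7]=289, l++
l=2 r=8: |-16|>|1| out[6]=256, l++
l=3 r=8: |-11|>|1| out[5]=121, l++

l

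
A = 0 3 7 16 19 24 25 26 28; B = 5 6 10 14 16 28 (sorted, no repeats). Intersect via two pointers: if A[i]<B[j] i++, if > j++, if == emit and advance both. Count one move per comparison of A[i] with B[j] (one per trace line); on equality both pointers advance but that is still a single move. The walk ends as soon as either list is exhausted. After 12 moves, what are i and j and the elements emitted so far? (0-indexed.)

i=8, j=5, emitted=[16]

i=0 j=0: 0<5, i++
i=1 j=0: 3<5, i++
i=2 j=0: 7>5, j++
i=2 j=1: 7>6, j++
i=2 j=2: 7<10, i++
i=3 j=2: 16>10, j++
i=3 j=3: 16>14, j++
i=3 j=4: 16==16 emit, i++,j++
i=4 j=5: 19<28, i++
i=5 j=5: 24<28, i++
i=6 j=5: 25<28, i++
i=7 j=5: 26<28, i++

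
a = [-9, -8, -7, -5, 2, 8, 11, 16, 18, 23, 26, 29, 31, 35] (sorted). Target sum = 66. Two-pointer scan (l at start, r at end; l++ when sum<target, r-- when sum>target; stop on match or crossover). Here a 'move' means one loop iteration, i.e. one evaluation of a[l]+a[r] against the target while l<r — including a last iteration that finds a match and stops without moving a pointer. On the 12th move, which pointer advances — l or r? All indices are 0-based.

l

l=0 r=13: -9+35=26 <66, l++
l=1 r=13: -8+35=27 <66, l++
l=2 r=13: -7+35=28 <66, l++
l=3 r=13: -5+35=30 <66, l++
l=4 r=13: 2+35=37 <66, l++
l=5 r=13: 8+35=43 <66, l++
l=6 r=13: 11+35=46 <66, l++
l=7 r=13: 16+35=51 <66, l++
l=8 r=13: 18+35=53 <66, l++
l=9 r=13: 23+35=58 <66, l++
l=10 r=13: 26+35=61 <66, l++
l=11 r=13: 29+35=64 <66, l++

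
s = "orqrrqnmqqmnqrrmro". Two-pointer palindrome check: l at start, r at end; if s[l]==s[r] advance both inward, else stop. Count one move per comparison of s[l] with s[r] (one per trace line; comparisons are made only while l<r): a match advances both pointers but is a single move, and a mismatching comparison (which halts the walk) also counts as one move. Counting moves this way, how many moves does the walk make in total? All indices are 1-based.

3 moves

l=1 r=18: 'o'=='o', l++,r--
l=2 r=17: 'r'=='r', l++,r--
l=3 r=16: 'q'!='m', stop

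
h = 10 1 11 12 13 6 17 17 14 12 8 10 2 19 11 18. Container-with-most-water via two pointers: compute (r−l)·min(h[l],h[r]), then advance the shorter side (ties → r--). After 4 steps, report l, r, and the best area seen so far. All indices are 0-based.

[0,15] min(10,18)*15=150 best=150 * → l++
[1,15] min(1,18)*14=14 best=150 → l++
[2,15] min(11,18)*13=143 best=150 → l++
[3,15] min(12,18)*12=144 best=150 → l++

l=4, r=15, best area=150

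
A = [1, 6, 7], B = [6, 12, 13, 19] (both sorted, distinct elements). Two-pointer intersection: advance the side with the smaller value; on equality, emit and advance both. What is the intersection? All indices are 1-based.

intersection = [6]

[i=1,j=1] 1<6 → i++
[i=2,j=1] 6==6 emit → i++,j++
[i=3,j=2] 7<12 → i++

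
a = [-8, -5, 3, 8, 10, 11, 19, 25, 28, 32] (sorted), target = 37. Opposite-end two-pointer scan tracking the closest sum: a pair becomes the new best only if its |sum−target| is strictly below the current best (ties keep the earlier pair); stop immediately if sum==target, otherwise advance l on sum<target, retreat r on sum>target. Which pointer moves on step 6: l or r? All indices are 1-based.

l=1 r=10: -8+32=24 d=13 *, l++
l=2 r=10: -5+32=27 d=10 *, l++
l=3 r=10: 3+32=35 d=2 *, l++
l=4 r=10: 8+32=40 d=3, r--
l=4 r=9: 8+28=36 d=1 *, l++
l=5 r=9: 10+28=38 d=1, r--

r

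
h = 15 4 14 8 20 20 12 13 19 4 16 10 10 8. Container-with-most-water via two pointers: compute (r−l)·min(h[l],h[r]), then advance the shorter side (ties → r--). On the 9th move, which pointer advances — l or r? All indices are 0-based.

r

l=0 r=13: min(15,8)*13=104 best=104 *, r--
l=0 r=12: min(15,10)*12=120 best=120 *, r--
l=0 r=11: min(15,10)*11=110 best=120, r--
l=0 r=10: min(15,16)*10=150 best=150 *, l++
l=1 r=10: min(4,16)*9=36 best=150, l++
l=2 r=10: min(14,16)*8=112 best=150, l++
l=3 r=10: min(8,16)*7=56 best=150, l++
l=4 r=10: min(20,16)*6=96 best=150, r--
l=4 r=9: min(20,4)*5=20 best=150, r--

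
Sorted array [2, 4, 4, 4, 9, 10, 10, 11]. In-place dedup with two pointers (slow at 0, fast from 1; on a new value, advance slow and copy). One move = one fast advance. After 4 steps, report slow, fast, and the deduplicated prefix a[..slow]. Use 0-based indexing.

slow=2, fast=5, prefix=[2, 4, 9]

(s=0,f=1) a[fast]=4≠a[slow]=2 write a[1]=4 → slow++,fast++
(s=1,f=2) a[fast]=4=a[slow] dup → fast++
(s=1,f=3) a[fast]=4=a[slow] dup → fast++
(s=1,f=4) a[fast]=9≠a[slow]=4 write a[2]=9 → slow++,fast++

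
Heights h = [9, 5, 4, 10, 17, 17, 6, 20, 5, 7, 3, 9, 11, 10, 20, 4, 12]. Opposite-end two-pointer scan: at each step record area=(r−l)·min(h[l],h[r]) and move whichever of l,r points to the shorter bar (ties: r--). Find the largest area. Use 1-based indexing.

max area = 170

[1,17] min(9,12)*16=144 best=144 * → l++
[2,17] min(5,12)*15=75 best=144 → l++
[3,17] min(4,12)*14=56 best=144 → l++
[4,17] min(10,12)*13=130 best=144 → l++
[5,17] min(17,12)*12=144 best=144 → r--
[5,16] min(17,4)*11=44 best=144 → r--
[5,15] min(17,20)*10=170 best=170 * → l++
[6,15] min(17,20)*9=153 best=170 → l++
[7,15] min(6,20)*8=48 best=170 → l++
[8,15] min(20,20)*7=140 best=170 → r--
[8,14] min(20,10)*6=60 best=170 → r--
[8,13] min(20,11)*5=55 best=170 → r--
[8,12] min(20,9)*4=36 best=170 → r--
[8,11] min(20,3)*3=9 best=170 → r--
[8,10] min(20,7)*2=14 best=170 → r--
[8,9] min(20,5)*1=5 best=170 → r--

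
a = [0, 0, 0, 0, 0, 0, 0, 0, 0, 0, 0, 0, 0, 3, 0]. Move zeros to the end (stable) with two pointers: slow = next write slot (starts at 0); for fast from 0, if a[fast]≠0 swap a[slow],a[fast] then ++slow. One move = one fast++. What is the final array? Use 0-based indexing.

[3, 0, 0, 0, 0, 0, 0, 0, 0, 0, 0, 0, 0, 0, 0]

slow=0 fast=0: a[fast]=0, fast++
slow=0 fast=1: a[fast]=0, fast++
slow=0 fast=2: a[fast]=0, fast++
slow=0 fast=3: a[fast]=0, fast++
slow=0 fast=4: a[fast]=0, fast++
slow=0 fast=5: a[fast]=0, fast++
slow=0 fast=6: a[fast]=0, fast++
slow=0 fast=7: a[fast]=0, fast++
slow=0 fast=8: a[fast]=0, fast++
slow=0 fast=9: a[fast]=0, fast++
slow=0 fast=10: a[fast]=0, fast++
slow=0 fast=11: a[fast]=0, fast++
slow=0 fast=12: a[fast]=0, fast++
slow=0 fast=13: a[fast]=3≠0 swap→a[0]=3, slow++,fast++
slow=1 fast=14: a[fast]=0, fast++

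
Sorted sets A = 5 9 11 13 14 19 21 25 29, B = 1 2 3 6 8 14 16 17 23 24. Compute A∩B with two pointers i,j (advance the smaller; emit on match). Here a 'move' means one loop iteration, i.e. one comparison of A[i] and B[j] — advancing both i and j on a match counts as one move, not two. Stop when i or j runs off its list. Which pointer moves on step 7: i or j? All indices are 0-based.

i

i=0 j=0: 5>1, j++
i=0 j=1: 5>2, j++
i=0 j=2: 5>3, j++
i=0 j=3: 5<6, i++
i=1 j=3: 9>6, j++
i=1 j=4: 9>8, j++
i=1 j=5: 9<14, i++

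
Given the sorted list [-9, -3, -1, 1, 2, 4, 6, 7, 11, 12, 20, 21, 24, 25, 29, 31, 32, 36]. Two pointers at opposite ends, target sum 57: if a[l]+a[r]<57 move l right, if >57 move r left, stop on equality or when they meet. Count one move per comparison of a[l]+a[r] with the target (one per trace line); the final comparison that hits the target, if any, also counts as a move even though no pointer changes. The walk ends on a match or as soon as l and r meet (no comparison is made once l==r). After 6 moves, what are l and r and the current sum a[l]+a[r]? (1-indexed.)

l=7, r=18, sum=42

[1,18] -9+36=27 <57 → l++
[2,18] -3+36=33 <57 → l++
[3,18] -1+36=35 <57 → l++
[4,18] 1+36=37 <57 → l++
[5,18] 2+36=38 <57 → l++
[6,18] 4+36=40 <57 → l++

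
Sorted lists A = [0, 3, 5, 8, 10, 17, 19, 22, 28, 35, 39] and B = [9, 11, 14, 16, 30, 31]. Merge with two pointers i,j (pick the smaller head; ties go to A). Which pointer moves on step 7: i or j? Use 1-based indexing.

[i=1,j=1] A[i]=0<=B[j]=9 take 0 → i++
[i=2,j=1] A[i]=3<=B[j]=9 take 3 → i++
[i=3,j=1] A[i]=5<=B[j]=9 take 5 → i++
[i=4,j=1] A[i]=8<=B[j]=9 take 8 → i++
[i=5,j=1] A[i]=10>B[j]=9 take 9 → j++
[i=5,j=2] A[i]=10<=B[j]=11 take 10 → i++
[i=6,j=2] A[i]=17>B[j]=11 take 11 → j++

j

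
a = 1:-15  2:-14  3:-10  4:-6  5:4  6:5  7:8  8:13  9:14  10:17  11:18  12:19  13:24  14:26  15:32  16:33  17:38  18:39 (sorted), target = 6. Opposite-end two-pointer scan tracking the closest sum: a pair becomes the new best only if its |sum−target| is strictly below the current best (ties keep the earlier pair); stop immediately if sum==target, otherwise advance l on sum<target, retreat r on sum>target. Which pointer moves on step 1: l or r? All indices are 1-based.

l=1 r=18: -15+39=24 d=18 *, r--

r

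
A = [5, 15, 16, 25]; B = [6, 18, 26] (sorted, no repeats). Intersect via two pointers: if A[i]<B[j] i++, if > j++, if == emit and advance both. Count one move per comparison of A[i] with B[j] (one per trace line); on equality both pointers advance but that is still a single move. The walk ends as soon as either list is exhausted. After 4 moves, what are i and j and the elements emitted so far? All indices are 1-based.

i=1 j=1: 5<6, i++
i=2 j=1: 15>6, j++
i=2 j=2: 15<18, i++
i=3 j=2: 16<18, i++

i=4, j=2, emitted=[]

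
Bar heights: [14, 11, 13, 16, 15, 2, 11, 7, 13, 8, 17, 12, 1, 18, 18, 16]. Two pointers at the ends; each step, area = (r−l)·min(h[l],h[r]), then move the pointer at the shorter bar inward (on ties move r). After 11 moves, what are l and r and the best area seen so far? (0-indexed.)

l=0 r=15: min(14,16)*15=210 best=210 *, l++
l=1 r=15: min(11,16)*14=154 best=210, l++
l=2 r=15: min(13,16)*13=169 best=210, l++
l=3 r=15: min(16,16)*12=192 best=210, r--
l=3 r=14: min(16,18)*11=176 best=210, l++
l=4 r=14: min(15,18)*10=150 best=210, l++
l=5 r=14: min(2,18)*9=18 best=210, l++
l=6 r=14: min(11,18)*8=88 best=210, l++
l=7 r=14: min(7,18)*7=49 best=210, l++
l=8 r=14: min(13,18)*6=78 best=210, l++
l=9 r=14: min(8,18)*5=40 best=210, l++

l=10, r=14, best area=210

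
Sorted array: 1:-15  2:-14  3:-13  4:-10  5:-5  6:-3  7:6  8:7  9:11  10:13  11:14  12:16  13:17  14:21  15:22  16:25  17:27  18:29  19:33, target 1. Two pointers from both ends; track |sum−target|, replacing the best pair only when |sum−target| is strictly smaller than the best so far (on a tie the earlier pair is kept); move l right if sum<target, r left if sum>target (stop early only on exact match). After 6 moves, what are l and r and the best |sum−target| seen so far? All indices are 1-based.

l=1, r=13, best |Δ|=5

[1,19] -15+33=18 d=17 * → r--
[1,18] -15+29=14 d=13 * → r--
[1,17] -15+27=12 d=11 * → r--
[1,16] -15+25=10 d=9 * → r--
[1,15] -15+22=7 d=6 * → r--
[1,14] -15+21=6 d=5 * → r--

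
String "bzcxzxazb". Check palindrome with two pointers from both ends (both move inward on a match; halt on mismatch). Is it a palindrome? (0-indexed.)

l=0 r=8: 'b'=='b', l++,r--
l=1 r=7: 'z'=='z', l++,r--
l=2 r=6: 'c'!='a', stop

not a palindrome (mismatch at 2,6)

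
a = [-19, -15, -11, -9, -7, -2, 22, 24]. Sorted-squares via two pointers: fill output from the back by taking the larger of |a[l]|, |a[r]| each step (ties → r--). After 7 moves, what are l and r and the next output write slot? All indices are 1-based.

l=6, r=6, next write slot=1

[1,8] |-19|<=|24| out[8]=576 → r--
[1,7] |-19|<=|22| out[7]=484 → r--
[1,6] |-19|>|-2| out[6]=361 → l++
[2,6] |-15|>|-2| out[5]=225 → l++
[3,6] |-11|>|-2| out[4]=121 → l++
[4,6] |-9|>|-2| out[3]=81 → l++
[5,6] |-7|>|-2| out[2]=49 → l++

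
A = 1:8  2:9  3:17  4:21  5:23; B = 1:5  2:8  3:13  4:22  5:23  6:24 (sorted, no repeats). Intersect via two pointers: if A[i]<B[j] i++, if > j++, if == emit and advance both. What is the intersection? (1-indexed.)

i=1 j=1: 8>5, j++
i=1 j=2: 8==8 emit, i++,j++
i=2 j=3: 9<13, i++
i=3 j=3: 17>13, j++
i=3 j=4: 17<22, i++
i=4 j=4: 21<22, i++
i=5 j=4: 23>22, j++
i=5 j=5: 23==23 emit, i++,j++

intersection = [8, 23]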